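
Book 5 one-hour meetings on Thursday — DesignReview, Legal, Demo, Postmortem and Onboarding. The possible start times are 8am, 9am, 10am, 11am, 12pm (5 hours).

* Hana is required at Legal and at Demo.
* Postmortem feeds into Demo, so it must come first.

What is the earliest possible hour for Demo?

Precedence pushes Demo to at least 9am.
Demo at 9am is achievable: Onboarding=8am; DesignReview=8am; Demo=9am; Legal=8am; Postmortem=8am.

9am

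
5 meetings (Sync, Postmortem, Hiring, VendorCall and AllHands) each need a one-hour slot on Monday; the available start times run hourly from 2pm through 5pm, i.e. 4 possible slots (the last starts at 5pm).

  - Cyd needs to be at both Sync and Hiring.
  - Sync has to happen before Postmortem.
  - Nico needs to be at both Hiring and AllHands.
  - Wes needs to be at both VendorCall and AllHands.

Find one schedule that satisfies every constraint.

Postmortem -> 3pm; Sync -> 2pm; AllHands -> 4pm; VendorCall -> 2pm; Hiring -> 3pm

Checking: Sync(2pm) before Postmortem(3pm); VendorCall(2pm) != AllHands(4pm); Sync(2pm) != Hiring(3pm); Hiring(3pm) != AllHands(4pm).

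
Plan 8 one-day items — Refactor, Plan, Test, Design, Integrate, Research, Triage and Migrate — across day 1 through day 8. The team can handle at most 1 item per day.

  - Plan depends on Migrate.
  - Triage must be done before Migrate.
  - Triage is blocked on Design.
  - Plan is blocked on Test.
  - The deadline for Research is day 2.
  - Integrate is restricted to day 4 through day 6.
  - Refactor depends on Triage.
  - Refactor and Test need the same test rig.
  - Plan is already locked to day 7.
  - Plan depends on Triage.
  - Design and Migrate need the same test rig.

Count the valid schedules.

24

Splitting on Design: it can be day 1 (9), day 2 (9), day 3 (6). Listing each branch's schedules as (Refactor, Plan, Test, Integrate, Research, Triage, Migrate) by day number:
Design=day 1: (8,7,3,4,2,5,6) (8,7,3,5,2,4,6) (8,7,3,6,2,4,5) (8,7,4,5,2,3,6) (8,7,4,6,2,3,5) (8,7,5,4,2,3,6) (8,7,5,6,2,3,4) (8,7,6,4,2,3,5) (8,7,6,5,2,3,4) — 9.
Design=day 2: (8,7,3,4,1,5,6) (8,7,3,5,1,4,6) (8,7,3,6,1,4,5) (8,7,4,5,1,3,6) (8,7,4,6,1,3,5) (8,7,5,4,1,3,6) (8,7,5,6,1,3,4) (8,7,6,4,1,3,5) (8,7,6,5,1,3,4) — 9.
Design=day 3: (8,7,1,4,2,5,6) (8,7,1,5,2,4,6) (8,7,1,6,2,4,5) (8,7,2,4,1,5,6) (8,7,2,5,1,4,6) (8,7,2,6,1,4,5) — 6.
Summing: 9 + 9 + 6 = 24.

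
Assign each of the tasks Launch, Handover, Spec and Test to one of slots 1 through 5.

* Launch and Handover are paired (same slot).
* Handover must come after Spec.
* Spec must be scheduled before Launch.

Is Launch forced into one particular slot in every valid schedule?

Launch can be 2 (e.g. Spec -> 1, Launch -> 2, Handover -> 2, Test -> 1) or 3 (e.g. Launch=3, Handover=3, Test=1, Spec=1).

No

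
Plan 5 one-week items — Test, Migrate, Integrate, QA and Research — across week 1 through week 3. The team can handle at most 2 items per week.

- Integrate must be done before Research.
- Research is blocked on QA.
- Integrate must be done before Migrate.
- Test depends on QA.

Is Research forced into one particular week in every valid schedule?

Research can be week 2 (e.g. QA in week 1; Migrate in week 3; Research in week 2; Test in week 2; Integrate in week 1) or week 3 (e.g. Test in week 2; Integrate in week 1; Migrate in week 2; Research in week 3; QA in week 1).

No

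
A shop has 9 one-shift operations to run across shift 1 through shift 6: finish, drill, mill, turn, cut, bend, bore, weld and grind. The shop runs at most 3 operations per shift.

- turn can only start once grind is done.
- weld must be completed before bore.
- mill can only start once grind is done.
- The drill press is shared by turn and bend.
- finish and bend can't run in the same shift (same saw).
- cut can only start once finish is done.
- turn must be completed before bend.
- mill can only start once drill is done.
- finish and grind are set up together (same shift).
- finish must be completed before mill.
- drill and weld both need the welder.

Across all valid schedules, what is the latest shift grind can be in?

shift 4

Downstream work caps grind at shift 4.
grind at shift 4 is achievable: bend=shift 6; turn=shift 5; cut=shift 5; drill=shift 1; mill=shift 5; bore=shift 3; finish=shift 4; weld=shift 2; grind=shift 4.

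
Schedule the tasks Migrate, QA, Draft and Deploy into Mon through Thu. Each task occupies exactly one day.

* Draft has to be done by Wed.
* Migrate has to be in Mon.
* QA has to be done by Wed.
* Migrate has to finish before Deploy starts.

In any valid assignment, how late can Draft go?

Wed

Draft's own window allows nothing later than Wed.
Draft at Wed is achievable: QA in Mon; Migrate in Mon; Deploy in Tue; Draft in Wed.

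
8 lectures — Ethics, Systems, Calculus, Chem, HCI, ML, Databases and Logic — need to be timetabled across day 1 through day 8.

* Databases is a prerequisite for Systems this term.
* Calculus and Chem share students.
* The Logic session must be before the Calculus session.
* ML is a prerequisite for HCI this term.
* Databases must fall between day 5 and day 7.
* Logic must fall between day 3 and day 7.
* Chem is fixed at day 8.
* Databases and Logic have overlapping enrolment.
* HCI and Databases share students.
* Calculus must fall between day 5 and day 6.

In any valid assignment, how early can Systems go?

Precedence pushes Systems to at least day 6.
Systems at day 6 is achievable: HCI in day 2, Databases in day 5, Systems in day 6, ML in day 1, Logic in day 3, Chem in day 8, Calculus in day 5, Ethics in day 1.

day 6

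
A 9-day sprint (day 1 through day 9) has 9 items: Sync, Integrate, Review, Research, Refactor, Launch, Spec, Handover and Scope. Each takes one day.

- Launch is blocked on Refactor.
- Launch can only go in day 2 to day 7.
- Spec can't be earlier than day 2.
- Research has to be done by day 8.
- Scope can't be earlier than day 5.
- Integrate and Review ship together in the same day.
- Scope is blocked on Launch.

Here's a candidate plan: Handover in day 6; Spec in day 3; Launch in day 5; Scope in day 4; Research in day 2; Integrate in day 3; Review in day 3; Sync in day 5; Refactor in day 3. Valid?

No. Scope can't be earlier than day 5 is not satisfied.

Scope can't be earlier than day 5 — violated.
Research has to be done by day 8 — holds.
Launch can only go in day 2 to day 7 — holds.
Integrate and Review ship together in the same day — holds.
Scope is blocked on Launch — violated.
Spec can't be earlier than day 2 — holds.
Launch is blocked on Refactor — holds.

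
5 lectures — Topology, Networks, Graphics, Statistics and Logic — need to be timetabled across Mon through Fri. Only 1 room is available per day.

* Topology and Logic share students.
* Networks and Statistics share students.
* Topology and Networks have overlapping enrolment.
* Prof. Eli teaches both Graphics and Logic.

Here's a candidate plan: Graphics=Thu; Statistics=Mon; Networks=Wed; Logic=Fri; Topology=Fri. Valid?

Invalid. Topology and Logic share students.

Networks and Statistics share students — holds.
Only 1 room is available per day — violated.
Topology and Logic share students — violated.
Topology and Networks have overlapping enrolment — holds.
Prof. Eli teaches both Graphics and Logic — holds.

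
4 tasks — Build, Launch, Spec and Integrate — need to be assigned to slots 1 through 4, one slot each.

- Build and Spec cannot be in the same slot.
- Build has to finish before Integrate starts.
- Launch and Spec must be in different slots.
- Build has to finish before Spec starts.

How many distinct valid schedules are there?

42

Splitting on Build: it can be 1 (27), 2 (12), 3 (3). Listing each branch's schedules as (Launch, Spec, Integrate):
Build=1: (1,2,2) (1,2,3) (1,2,4) (1,3,2) (1,3,3) (1,3,4) (1,4,2) (1,4,3) (1,4,4) (2,3,2) (2,3,3) (2,3,4) (2,4,2) (2,4,3) (2,4,4) (3,2,2) (3,2,3) (3,2,4) (3,4,2) (3,4,3) (3,4,4) (4,2,2) (4,2,3) (4,2,4) (4,3,2) (4,3,3) (4,3,4) — 27.
Build=2: (1,3,3) (1,3,4) (1,4,3) (1,4,4) (2,3,3) (2,3,4) (2,4,3) (2,4,4) (3,4,3) (3,4,4) (4,3,3) (4,3,4) — 12.
Build=3: (1,4,4) (2,4,4) (3,4,4) — 3.
Summing: 27 + 12 + 3 = 42.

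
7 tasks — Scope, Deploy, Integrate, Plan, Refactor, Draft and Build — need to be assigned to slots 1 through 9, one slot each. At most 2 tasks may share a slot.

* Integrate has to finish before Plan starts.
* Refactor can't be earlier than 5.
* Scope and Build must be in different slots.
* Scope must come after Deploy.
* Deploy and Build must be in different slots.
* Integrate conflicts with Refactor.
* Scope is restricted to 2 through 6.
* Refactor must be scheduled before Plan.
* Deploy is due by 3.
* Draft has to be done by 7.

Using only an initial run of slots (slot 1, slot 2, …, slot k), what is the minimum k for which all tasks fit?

The precedence chain requires at least 2 distinct slots.
With at most 2 per slot and 7 tasks, at least 4 slots are needed.
Propagating the time windows through the other constraints, Plan can't land before 6, so the schedule must run through at least slot 6.
6 works (last occupied slot: 6): for example Scope -> 2; Build -> 3; Plan -> 6; Draft -> 2; Refactor -> 5; Integrate -> 1; Deploy -> 1.

6 slots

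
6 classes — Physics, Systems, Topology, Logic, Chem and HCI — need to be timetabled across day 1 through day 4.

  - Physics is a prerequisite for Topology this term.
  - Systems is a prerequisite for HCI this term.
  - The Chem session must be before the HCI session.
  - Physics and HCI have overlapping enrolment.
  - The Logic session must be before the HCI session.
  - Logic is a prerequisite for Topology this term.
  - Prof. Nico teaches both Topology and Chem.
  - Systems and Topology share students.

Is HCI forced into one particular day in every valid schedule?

No

HCI can be day 2 (e.g. Topology -> day 2; Logic -> day 1; Chem -> day 1; Systems -> day 1; Physics -> day 1; HCI -> day 2) or day 3 (e.g. Logic in day 1; Systems in day 1; HCI in day 3; Physics in day 1; Chem in day 1; Topology in day 2).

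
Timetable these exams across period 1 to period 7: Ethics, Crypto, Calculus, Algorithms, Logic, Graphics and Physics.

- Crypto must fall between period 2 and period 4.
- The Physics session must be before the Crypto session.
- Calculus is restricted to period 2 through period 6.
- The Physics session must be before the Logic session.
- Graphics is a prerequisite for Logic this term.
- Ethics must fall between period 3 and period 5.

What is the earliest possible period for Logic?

Precedence pushes Logic to at least period 2.
Logic at period 2 is achievable: Algorithms=period 1, Calculus=period 2, Graphics=period 1, Ethics=period 3, Logic=period 2, Crypto=period 2, Physics=period 1.

period 2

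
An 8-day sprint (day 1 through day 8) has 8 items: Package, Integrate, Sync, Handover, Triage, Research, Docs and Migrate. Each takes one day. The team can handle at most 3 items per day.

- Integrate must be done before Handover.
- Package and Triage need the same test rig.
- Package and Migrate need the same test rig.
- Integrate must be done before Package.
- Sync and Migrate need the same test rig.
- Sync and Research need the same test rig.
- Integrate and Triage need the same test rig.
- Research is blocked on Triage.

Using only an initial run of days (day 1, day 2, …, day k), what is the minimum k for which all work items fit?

3

The precedence chain requires at least 2 distinct days.
With at most 3 per day and 8 work items, at least 3 days are needed.
3 works (last occupied day: day 3): for example Integrate in day 1, Triage in day 2, Handover in day 2, Docs in day 1, Sync in day 1, Migrate in day 2, Research in day 3, Package in day 3.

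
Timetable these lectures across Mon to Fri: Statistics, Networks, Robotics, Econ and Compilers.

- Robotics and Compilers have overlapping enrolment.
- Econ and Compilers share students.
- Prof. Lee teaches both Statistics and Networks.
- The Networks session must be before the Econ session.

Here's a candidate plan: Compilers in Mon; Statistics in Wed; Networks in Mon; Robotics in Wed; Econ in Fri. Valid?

Robotics and Compilers have overlapping enrolment — holds.
Prof. Lee teaches both Statistics and Networks — holds.
Econ and Compilers share students — holds.
The Networks session must be before the Econ session — holds.

Valid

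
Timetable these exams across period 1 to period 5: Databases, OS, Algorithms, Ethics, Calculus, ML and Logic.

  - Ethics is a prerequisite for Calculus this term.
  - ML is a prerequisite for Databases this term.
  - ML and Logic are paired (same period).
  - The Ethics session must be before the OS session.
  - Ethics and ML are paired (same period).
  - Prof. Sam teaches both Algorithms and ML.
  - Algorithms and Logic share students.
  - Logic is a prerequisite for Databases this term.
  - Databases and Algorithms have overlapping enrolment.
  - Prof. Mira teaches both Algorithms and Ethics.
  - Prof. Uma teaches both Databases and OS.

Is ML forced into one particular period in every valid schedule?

ML can be period 1 (e.g. Logic -> period 1, ML -> period 1, Ethics -> period 1, Algorithms -> period 3, OS -> period 3, Databases -> period 2, Calculus -> period 2) or period 2 (e.g. OS in period 4, Ethics in period 2, ML in period 2, Algorithms in period 1, Databases in period 3, Calculus in period 3, Logic in period 2).

No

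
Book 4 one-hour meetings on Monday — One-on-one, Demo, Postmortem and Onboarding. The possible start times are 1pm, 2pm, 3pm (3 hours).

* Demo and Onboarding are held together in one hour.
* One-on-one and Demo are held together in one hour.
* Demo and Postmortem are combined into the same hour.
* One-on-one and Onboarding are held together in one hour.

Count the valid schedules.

3

Enumerating: One-on-one -> 1pm; Demo -> 1pm; Onboarding -> 1pm; Postmortem -> 1pm | One-on-one -> 2pm, Demo -> 2pm, Onboarding -> 2pm, Postmortem -> 2pm | Postmortem in 3pm; Onboarding in 3pm; One-on-one in 3pm; Demo in 3pm.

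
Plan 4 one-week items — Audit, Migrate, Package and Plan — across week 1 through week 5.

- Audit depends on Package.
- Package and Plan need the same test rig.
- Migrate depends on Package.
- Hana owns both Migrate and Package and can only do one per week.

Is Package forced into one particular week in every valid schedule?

No

Package can be week 1 (e.g. Package in week 1; Audit in week 2; Migrate in week 2; Plan in week 2) or week 2 (e.g. Package -> week 2, Migrate -> week 3, Plan -> week 1, Audit -> week 3).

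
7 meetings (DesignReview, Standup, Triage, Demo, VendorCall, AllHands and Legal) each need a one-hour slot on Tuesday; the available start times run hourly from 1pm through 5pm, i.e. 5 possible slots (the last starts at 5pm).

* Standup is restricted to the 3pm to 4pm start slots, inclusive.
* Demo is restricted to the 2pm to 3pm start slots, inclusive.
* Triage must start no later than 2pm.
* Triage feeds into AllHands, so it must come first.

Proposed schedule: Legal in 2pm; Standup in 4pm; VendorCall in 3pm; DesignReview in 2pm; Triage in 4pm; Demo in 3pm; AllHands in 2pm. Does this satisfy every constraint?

Invalid. Triage must start no later than 2pm.

Standup is restricted to the 3pm to 4pm start slots, inclusive — holds.
Triage feeds into AllHands, so it must come first — violated.
Triage must start no later than 2pm — violated.
Demo is restricted to the 2pm to 3pm start slots, inclusive — holds.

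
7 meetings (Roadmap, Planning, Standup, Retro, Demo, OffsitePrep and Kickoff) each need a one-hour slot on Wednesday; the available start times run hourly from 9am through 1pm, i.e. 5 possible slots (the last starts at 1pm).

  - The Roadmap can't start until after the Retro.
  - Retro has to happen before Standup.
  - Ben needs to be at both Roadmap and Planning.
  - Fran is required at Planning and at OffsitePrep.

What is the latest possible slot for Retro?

12pm

Downstream work caps Retro at 12pm.
Retro at 12pm is achievable: Demo in 9am, Planning in 9am, Roadmap in 1pm, Standup in 1pm, OffsitePrep in 10am, Retro in 12pm, Kickoff in 9am.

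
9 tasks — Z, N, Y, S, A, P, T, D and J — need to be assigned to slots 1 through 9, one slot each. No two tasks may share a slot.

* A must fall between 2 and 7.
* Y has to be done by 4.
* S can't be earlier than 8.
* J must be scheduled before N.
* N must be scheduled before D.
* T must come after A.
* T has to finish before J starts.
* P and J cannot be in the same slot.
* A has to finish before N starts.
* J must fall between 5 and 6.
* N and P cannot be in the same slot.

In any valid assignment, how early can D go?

7

Precedence pushes D to at least 7.
D at 7 is achievable: N -> 6; Z -> 4; S -> 8; D -> 7; J -> 5; P -> 9; A -> 2; T -> 3; Y -> 1.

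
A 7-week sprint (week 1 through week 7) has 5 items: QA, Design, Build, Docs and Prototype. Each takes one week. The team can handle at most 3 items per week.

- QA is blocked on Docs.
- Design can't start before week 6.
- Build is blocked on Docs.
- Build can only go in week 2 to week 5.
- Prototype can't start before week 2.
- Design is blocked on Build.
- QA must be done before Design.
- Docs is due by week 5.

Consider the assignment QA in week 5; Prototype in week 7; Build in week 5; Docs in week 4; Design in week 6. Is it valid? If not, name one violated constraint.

Yes, all constraints hold

Docs is due by week 5 — holds.
Design is blocked on Build — holds.
The team can handle at most 3 items per week — holds.
Prototype can't start before week 2 — holds.
Build can only go in week 2 to week 5 — holds.
QA must be done before Design — holds.
QA is blocked on Docs — holds.
Design can't start before week 6 — holds.
Build is blocked on Docs — holds.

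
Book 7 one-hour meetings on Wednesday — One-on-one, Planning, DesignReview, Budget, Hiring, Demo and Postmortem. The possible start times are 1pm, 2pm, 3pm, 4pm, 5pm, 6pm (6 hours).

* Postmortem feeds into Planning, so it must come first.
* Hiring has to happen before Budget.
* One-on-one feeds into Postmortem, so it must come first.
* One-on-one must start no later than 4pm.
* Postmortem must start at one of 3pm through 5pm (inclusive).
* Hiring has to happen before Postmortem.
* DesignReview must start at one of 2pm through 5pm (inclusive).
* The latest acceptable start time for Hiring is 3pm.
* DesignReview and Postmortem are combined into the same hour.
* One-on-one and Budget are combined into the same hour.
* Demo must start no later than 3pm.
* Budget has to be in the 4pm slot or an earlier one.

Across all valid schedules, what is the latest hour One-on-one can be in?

One-on-one must be in the same hour as Budget, which can't be before 2pm, so One-on-one is at least 2pm; One-on-one's own window allows nothing later than 4pm.
One-on-one at 4pm is achievable: Budget in 4pm, Hiring in 1pm, DesignReview in 5pm, Demo in 1pm, Planning in 6pm, Postmortem in 5pm, One-on-one in 4pm.

4pm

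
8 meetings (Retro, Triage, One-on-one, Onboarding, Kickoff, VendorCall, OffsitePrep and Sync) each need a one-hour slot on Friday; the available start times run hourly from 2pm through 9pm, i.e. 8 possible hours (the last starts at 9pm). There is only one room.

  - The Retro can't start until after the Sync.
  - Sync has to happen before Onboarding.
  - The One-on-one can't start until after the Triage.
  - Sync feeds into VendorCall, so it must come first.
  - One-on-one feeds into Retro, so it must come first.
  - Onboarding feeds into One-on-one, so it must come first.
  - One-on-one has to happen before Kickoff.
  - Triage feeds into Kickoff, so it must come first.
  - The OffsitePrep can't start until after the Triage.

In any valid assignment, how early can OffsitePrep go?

Precedence pushes OffsitePrep to at least 3pm.
OffsitePrep at 3pm is achievable: OffsitePrep in 3pm; Kickoff in 8pm; One-on-one in 6pm; Retro in 7pm; Triage in 2pm; Onboarding in 5pm; VendorCall in 9pm; Sync in 4pm.

3pm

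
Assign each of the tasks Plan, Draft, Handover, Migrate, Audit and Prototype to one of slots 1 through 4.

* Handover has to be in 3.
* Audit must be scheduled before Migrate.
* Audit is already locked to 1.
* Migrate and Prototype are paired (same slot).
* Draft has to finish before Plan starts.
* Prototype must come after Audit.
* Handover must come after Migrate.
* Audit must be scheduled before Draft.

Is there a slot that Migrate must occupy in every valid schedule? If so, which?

2

Audit is fixed at 1 and must come before Migrate, so Migrate is at least 2.
Handover is fixed at 3 and must come after Migrate, so Migrate is at most 2.
So Migrate must be 2.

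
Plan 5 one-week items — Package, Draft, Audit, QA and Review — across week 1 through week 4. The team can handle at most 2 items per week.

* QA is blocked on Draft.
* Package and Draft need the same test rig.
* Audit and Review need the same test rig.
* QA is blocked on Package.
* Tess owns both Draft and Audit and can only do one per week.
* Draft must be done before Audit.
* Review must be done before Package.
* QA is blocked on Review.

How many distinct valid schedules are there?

Splitting on Package: it can be week 2 (7), week 3 (9). Listing each branch's schedules as (Draft, Audit, QA, Review) by week number:
Package=week 2: (1,2,3,1) (1,2,4,1) (1,3,3,1) (1,3,4,1) (1,4,3,1) (1,4,4,1) (3,4,4,1) — 7.
Package=week 3: (1,2,4,1) (1,3,4,1) (1,3,4,2) (1,4,4,1) (1,4,4,2) (2,3,4,1) (2,3,4,2) (2,4,4,1) (2,4,4,2) — 9.
Summing: 7 + 9 = 16.

16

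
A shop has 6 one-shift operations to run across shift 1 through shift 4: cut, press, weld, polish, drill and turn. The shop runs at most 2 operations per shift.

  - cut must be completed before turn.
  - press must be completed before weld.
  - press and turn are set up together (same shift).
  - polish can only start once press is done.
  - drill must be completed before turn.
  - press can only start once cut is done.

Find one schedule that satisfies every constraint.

turn -> shift 2; drill -> shift 1; press -> shift 2; cut -> shift 1; weld -> shift 3; polish -> shift 3

Checking: drill(shift 1) before turn(shift 2); cut(shift 1) before turn(shift 2); press(shift 2) before weld(shift 3); press(shift 2) before polish(shift 3); cut(shift 1) before press(shift 2); press = turn = shift 2; max 2 per shift (cap 2).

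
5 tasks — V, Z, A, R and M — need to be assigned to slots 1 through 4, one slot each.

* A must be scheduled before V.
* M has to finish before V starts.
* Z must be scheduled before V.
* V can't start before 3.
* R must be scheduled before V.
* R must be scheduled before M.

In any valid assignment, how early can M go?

Precedence pushes M to at least 2; downstream work caps M at 3.
M at 2 is achievable: M in 2; A in 1; V in 3; R in 1; Z in 1.

2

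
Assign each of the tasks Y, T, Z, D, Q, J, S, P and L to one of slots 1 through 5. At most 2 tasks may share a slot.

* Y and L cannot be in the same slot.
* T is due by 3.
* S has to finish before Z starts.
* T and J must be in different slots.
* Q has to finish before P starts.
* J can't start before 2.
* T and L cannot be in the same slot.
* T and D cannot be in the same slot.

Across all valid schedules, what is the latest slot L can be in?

5

L at 5 is achievable: J=2; D=4; Z=2; S=1; T=1; Y=3; Q=3; P=4; L=5.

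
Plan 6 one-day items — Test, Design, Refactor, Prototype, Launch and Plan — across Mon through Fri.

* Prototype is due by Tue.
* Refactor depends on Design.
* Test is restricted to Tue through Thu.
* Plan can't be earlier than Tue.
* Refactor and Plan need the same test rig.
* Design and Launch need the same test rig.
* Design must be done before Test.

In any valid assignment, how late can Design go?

Wed

Downstream work caps Design at Wed.
Design at Wed is achievable: Plan=Tue, Launch=Mon, Test=Thu, Prototype=Mon, Refactor=Thu, Design=Wed.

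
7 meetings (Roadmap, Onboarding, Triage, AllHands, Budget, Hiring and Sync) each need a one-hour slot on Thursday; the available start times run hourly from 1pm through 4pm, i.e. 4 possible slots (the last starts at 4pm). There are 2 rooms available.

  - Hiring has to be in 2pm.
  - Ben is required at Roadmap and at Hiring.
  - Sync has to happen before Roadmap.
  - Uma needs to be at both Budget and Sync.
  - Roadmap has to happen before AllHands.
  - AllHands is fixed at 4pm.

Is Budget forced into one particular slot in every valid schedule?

No

Budget can be 1pm (e.g. Hiring -> 2pm, AllHands -> 4pm, Sync -> 2pm, Budget -> 1pm, Onboarding -> 1pm, Triage -> 3pm, Roadmap -> 3pm) or 2pm (e.g. Triage in 3pm; Budget in 2pm; Onboarding in 1pm; Hiring in 2pm; Roadmap in 3pm; AllHands in 4pm; Sync in 1pm).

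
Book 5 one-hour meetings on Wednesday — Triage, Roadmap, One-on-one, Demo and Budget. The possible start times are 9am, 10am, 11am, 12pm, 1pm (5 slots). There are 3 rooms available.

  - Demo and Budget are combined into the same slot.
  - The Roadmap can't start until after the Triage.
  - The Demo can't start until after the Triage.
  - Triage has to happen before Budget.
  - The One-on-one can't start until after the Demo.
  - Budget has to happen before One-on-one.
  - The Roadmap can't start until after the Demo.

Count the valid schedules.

20

Splitting on Triage: it can be 9am (14), 10am (5), 11am (1). Listing each branch's schedules as (Roadmap, One-on-one, Demo, Budget):
Triage=9am: (11am,11am,10am,10am) (11am,12pm,10am,10am) (11am,1pm,10am,10am) (12pm,11am,10am,10am) (12pm,12pm,10am,10am) (12pm,12pm,11am,11am) (12pm,1pm,10am,10am) (12pm,1pm,11am,11am) (1pm,11am,10am,10am) (1pm,12pm,10am,10am) (1pm,12pm,11am,11am) (1pm,1pm,10am,10am) (1pm,1pm,11am,11am) (1pm,1pm,12pm,12pm) — 14.
Triage=10am: (12pm,12pm,11am,11am) (12pm,1pm,11am,11am) (1pm,12pm,11am,11am) (1pm,1pm,11am,11am) (1pm,1pm,12pm,12pm) — 5.
Triage=11am: (1pm,1pm,12pm,12pm) — 1.
Summing: 14 + 5 + 1 = 20.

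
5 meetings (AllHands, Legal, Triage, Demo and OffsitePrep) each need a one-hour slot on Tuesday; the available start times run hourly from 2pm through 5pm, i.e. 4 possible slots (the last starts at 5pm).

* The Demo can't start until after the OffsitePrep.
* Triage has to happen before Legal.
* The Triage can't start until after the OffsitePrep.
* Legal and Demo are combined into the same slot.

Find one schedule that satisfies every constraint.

Triage=3pm; Demo=4pm; OffsitePrep=2pm; Legal=4pm; AllHands=2pm

Checking: Triage(3pm) before Legal(4pm); OffsitePrep(2pm) before Demo(4pm); OffsitePrep(2pm) before Triage(3pm); Legal = Demo = 4pm.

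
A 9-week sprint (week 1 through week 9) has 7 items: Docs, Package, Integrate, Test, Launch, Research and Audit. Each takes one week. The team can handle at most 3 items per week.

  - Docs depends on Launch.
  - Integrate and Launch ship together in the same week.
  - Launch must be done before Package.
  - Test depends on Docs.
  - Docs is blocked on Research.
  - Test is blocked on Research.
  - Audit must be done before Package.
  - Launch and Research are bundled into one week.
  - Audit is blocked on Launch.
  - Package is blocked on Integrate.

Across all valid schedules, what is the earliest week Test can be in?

week 3

Precedence pushes Test to at least week 3.
Test at week 3 is achievable: Package -> week 3; Docs -> week 2; Launch -> week 1; Integrate -> week 1; Audit -> week 2; Test -> week 3; Research -> week 1.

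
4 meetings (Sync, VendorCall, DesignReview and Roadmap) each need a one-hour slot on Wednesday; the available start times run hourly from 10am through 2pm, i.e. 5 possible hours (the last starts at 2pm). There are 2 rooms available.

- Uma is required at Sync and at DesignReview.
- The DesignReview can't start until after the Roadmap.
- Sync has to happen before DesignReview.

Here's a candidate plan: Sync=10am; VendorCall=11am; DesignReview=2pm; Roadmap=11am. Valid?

Uma is required at Sync and at DesignReview — holds.
Sync has to happen before DesignReview — holds.
The DesignReview can't start until after the Roadmap — holds.
There are 2 rooms available — holds.

Yes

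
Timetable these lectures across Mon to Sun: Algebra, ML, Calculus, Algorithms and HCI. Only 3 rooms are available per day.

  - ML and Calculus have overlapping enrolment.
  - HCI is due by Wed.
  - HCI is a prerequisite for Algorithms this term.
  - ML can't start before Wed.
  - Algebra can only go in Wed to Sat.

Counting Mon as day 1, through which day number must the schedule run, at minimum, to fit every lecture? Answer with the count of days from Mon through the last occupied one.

The precedence chain requires at least 2 distinct days.
With at most 3 per day and 5 lectures, at least 2 days are needed.
Algebra can't be placed before Wed — that is day 3 counting from Mon — so the schedule must run through at least 3 days.
3 works (last occupied day: Wed): for example Algebra=Wed, Algorithms=Tue, HCI=Mon, Calculus=Mon, ML=Wed.

3 days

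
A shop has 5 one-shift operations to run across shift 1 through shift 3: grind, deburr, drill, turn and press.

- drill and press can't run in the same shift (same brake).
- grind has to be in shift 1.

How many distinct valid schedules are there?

54

Splitting on deburr: it can be shift 1 (18), shift 2 (18), shift 3 (18). Listing each branch's schedules as (grind, drill, turn, press) by shift number:
deburr=shift 1: (1,1,1,2) (1,1,1,3) (1,1,2,2) (1,1,2,3) (1,1,3,2) (1,1,3,3) (1,2,1,1) (1,2,1,3) (1,2,2,1) (1,2,2,3) (1,2,3,1) (1,2,3,3) (1,3,1,1) (1,3,1,2) (1,3,2,1) (1,3,2,2) (1,3,3,1) (1,3,3,2) — 18.
deburr=shift 2: (1,1,1,2) (1,1,1,3) (1,1,2,2) (1,1,2,3) (1,1,3,2) (1,1,3,3) (1,2,1,1) (1,2,1,3) (1,2,2,1) (1,2,2,3) (1,2,3,1) (1,2,3,3) (1,3,1,1) (1,3,1,2) (1,3,2,1) (1,3,2,2) (1,3,3,1) (1,3,3,2) — 18.
deburr=shift 3: (1,1,1,2) (1,1,1,3) (1,1,2,2) (1,1,2,3) (1,1,3,2) (1,1,3,3) (1,2,1,1) (1,2,1,3) (1,2,2,1) (1,2,2,3) (1,2,3,1) (1,2,3,3) (1,3,1,1) (1,3,1,2) (1,3,2,1) (1,3,2,2) (1,3,3,1) (1,3,3,2) — 18.
Summing: 18 + 18 + 18 = 54.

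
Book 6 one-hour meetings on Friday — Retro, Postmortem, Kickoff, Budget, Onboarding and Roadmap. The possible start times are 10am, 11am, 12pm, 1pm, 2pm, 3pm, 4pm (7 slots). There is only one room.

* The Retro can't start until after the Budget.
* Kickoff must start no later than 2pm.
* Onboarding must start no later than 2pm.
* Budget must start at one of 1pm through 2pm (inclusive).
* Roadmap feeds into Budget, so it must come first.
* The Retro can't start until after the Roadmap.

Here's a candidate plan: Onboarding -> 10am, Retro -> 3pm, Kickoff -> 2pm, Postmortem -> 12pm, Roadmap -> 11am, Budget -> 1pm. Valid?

Valid

The Retro can't start until after the Roadmap — holds.
Onboarding must start no later than 2pm — holds.
The Retro can't start until after the Budget — holds.
There is only one room — holds.
Budget must start at one of 1pm through 2pm (inclusive) — holds.
Kickoff must start no later than 2pm — holds.
Roadmap feeds into Budget, so it must come first — holds.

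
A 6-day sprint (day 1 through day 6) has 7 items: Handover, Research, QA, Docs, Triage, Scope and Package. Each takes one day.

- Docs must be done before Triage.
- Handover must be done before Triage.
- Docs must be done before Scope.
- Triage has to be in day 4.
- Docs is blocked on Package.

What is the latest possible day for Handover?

Downstream work caps Handover at day 3.
Handover at day 3 is achievable: Package in day 1, Docs in day 2, Research in day 1, QA in day 1, Handover in day 3, Scope in day 3, Triage in day 4.

day 3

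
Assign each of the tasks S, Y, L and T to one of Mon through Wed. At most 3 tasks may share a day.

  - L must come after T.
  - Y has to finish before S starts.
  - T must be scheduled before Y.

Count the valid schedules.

2

Enumerating: L -> Tue, S -> Wed, T -> Mon, Y -> Tue | T -> Mon; Y -> Tue; L -> Wed; S -> Wed.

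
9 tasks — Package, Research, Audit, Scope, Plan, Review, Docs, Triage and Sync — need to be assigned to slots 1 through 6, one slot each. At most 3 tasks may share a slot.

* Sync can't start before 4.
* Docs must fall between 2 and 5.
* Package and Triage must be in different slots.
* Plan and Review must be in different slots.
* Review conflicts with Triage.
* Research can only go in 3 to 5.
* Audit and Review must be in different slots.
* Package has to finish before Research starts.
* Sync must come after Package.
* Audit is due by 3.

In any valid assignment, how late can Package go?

Downstream work caps Package at 4.
Package at 4 is achievable: Docs in 2; Research in 5; Scope in 1; Sync in 5; Triage in 3; Package in 4; Review in 2; Audit in 1; Plan in 1.

4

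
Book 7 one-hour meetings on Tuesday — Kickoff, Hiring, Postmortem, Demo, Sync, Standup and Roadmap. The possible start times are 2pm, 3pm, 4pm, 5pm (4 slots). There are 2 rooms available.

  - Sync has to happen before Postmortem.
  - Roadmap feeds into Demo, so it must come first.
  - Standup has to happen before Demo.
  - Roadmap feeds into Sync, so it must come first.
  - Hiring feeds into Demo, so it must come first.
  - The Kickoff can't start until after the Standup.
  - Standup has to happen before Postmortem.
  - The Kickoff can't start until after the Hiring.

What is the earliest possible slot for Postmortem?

Precedence pushes Postmortem to at least 4pm.
Postmortem at 4pm is achievable: Postmortem in 4pm; Roadmap in 2pm; Standup in 2pm; Hiring in 3pm; Sync in 3pm; Kickoff in 5pm; Demo in 4pm.

4pm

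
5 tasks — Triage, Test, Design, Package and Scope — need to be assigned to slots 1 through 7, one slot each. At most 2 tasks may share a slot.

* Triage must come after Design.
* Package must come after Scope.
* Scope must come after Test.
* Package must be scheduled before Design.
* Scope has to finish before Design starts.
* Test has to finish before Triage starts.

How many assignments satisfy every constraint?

Splitting on Triage: it can be 5 (1), 6 (5), 7 (15). Listing each branch's schedules as (Test, Design, Package, Scope):
Triage=5: (1,4,3,2) — 1.
Triage=6: (1,4,3,2) (1,5,3,2) (1,5,4,2) (1,5,4,3) (2,5,4,3) — 5.
Triage=7: (1,4,3,2) (1,5,3,2) (1,5,4,2) (1,5,4,3) (1,6,3,2) (1,6,4,2) (1,6,4,3) (1,6,5,2) (1,6,5,3) (1,6,5,4) (2,5,4,3) (2,6,4,3) (2,6,5,3) (2,6,5,4) (3,6,5,4) — 15.
Summing: 1 + 5 + 15 = 21.

21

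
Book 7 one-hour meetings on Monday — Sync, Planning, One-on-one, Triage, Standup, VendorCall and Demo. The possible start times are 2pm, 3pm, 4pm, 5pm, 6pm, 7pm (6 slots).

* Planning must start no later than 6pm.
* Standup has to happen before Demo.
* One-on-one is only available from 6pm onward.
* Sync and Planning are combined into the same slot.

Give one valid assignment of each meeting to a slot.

Sync in 2pm, Planning in 2pm, VendorCall in 2pm, One-on-one in 6pm, Standup in 2pm, Demo in 3pm, Triage in 2pm

Checking: Standup(2pm) before Demo(3pm); Sync = Planning = 2pm; One-on-one=6pm in [6pm,7pm]; Planning=2pm in [2pm,6pm].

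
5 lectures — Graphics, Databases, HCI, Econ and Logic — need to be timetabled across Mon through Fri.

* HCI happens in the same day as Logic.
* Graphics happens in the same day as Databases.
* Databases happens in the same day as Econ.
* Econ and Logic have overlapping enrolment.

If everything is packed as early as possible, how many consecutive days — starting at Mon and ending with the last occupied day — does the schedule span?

2 days

Could 1 day be enough, i.e. nothing placed later than Mon? No: Logic can't share with Econ (Mon) → nothing is left.
So 1 day is not enough.
2 works (last occupied day: Tue): for example HCI in Tue, Databases in Mon, Graphics in Mon, Logic in Tue, Econ in Mon.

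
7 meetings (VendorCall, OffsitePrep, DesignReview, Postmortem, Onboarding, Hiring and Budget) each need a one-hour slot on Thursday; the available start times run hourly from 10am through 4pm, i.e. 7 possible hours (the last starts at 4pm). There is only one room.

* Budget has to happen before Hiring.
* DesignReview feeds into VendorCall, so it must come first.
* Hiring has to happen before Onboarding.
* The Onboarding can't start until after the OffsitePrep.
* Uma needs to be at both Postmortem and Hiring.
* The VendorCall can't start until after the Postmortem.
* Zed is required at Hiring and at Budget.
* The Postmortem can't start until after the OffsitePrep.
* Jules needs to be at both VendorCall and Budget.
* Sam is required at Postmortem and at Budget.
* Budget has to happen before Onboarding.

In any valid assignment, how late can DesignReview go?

Downstream work caps DesignReview at 3pm.
DesignReview at 3pm is achievable: Onboarding in 1pm; OffsitePrep in 10am; VendorCall in 4pm; DesignReview in 3pm; Postmortem in 2pm; Hiring in 12pm; Budget in 11am.

3pm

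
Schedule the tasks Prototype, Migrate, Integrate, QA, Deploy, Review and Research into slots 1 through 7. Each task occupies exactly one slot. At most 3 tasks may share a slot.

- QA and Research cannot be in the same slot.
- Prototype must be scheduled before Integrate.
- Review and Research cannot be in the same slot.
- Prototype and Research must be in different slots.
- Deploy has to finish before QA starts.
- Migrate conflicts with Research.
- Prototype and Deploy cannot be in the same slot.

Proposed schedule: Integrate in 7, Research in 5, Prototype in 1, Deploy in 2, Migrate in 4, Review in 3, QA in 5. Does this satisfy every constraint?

Review and Research cannot be in the same slot — holds.
Deploy has to finish before QA starts — holds.
Prototype and Deploy cannot be in the same slot — holds.
Prototype and Research must be in different slots — holds.
Migrate conflicts with Research — holds.
Prototype must be scheduled before Integrate — holds.
At most 3 tasks may share a slot — holds.
QA and Research cannot be in the same slot — violated.

No. QA and Research cannot be in the same slot is not satisfied.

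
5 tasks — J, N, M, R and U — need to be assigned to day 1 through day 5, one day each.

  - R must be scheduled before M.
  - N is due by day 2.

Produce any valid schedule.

R=day 1; N=day 1; M=day 2; J=day 1; U=day 1

Checking: R(day 1) before M(day 2); N=day 1 in [day 1,day 2].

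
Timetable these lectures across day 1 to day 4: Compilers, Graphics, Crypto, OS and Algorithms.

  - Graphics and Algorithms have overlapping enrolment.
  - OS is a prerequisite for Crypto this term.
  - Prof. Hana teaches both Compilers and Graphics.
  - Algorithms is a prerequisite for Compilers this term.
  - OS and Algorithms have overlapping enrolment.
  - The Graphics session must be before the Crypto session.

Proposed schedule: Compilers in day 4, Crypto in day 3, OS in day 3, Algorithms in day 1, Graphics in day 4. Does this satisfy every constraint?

No — it violates: The Graphics session must be before the Crypto session

Prof. Hana teaches both Compilers and Graphics — violated.
OS and Algorithms have overlapping enrolment — holds.
Graphics and Algorithms have overlapping enrolment — holds.
OS is a prerequisite for Crypto this term — violated.
Algorithms is a prerequisite for Compilers this term — holds.
The Graphics session must be before the Crypto session — violated.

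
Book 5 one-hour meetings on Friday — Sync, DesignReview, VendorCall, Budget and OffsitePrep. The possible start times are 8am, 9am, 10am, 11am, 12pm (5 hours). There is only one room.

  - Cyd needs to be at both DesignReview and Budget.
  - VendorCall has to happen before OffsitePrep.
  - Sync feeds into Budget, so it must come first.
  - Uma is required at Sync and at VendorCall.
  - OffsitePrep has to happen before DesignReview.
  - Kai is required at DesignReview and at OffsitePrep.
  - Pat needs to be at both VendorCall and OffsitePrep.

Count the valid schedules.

Splitting on Sync: it can be 8am (4), 9am (3), 10am (2), 11am (1). Listing each branch's schedules as (DesignReview, VendorCall, Budget, OffsitePrep):
Sync=8am: (11am,9am,12pm,10am) (12pm,9am,10am,11am) (12pm,9am,11am,10am) (12pm,10am,9am,11am) — 4.
Sync=9am: (11am,8am,12pm,10am) (12pm,8am,10am,11am) (12pm,8am,11am,10am) — 3.
Sync=10am: (11am,8am,12pm,9am) (12pm,8am,11am,9am) — 2.
Sync=11am: (10am,8am,12pm,9am) — 1.
Summing: 4 + 3 + 2 + 1 = 10.

10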